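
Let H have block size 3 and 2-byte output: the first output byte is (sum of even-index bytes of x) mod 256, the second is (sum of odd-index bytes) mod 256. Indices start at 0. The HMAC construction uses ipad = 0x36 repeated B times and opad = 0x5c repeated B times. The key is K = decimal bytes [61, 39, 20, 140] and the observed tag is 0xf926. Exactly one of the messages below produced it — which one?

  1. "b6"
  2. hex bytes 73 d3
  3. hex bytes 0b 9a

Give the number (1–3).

Key decimal bytes [61, 39, 20, 140] = 3d 27 14 8c is 4 bytes > B = 3, so hash it first: H(key) = 51 b3, then zero-pad to 3 bytes: K' = 51 b3 00.
K' ⊕ ipad = 67 85 36; K' ⊕ opad = 0d ef 5c.
m1: inner = H(67 85 36 62 36) = d3 e7; tag = H(0d ef 5c d3 e7) = 50c2
m2: inner = H(67 85 36 73 d3) = 70 f8; tag = H(0d ef 5c 70 f8) = 615f
m3: inner = H(67 85 36 0b 9a) = 37 90; tag = H(0d ef 5c 37 90) = f926 ← matches

3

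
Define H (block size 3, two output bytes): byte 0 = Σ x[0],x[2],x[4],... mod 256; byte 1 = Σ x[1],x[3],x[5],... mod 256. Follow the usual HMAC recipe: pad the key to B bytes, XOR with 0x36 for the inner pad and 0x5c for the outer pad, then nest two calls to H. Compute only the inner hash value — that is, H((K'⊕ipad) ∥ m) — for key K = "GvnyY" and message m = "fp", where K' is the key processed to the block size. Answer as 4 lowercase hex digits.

Key "GvnyY" = 47 76 6e 79 59 is 5 bytes > B = 3, so hash it first: H(key) = 0e ef, then zero-pad to 3 bytes: K' = 0e ef 00.
K' ⊕ ipad = 38 d9 36.
Inner input = 38 d9 36 ∥ 66 70.
Inner hash: even-index sum = 222 mod 256 = 222; odd-index sum = 319 mod 256 = 63 → de 3f.

de3f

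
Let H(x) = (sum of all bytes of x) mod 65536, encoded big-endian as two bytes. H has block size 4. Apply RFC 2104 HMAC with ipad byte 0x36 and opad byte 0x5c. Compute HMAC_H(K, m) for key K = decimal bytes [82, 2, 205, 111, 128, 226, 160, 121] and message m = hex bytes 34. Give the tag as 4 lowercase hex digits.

0177

Key decimal bytes [82, 2, 205, 111, 128, 226, 160, 121] = 52 02 cd 6f 80 e2 a0 79 is 8 bytes > B = 4, so hash it first: H(key) = 04 0b, then zero-pad to 4 bytes: K' = 04 0b 00 00.
K' ⊕ ipad = 32 3d 36 36.  K' ⊕ opad = 58 57 5c 5c.
Inner input = (K'⊕ipad) ∥ m = 32 3d 36 36 ∥ 34.
Inner hash: sum = 50+61+54+54+52 = 271 → 01 0f.
Outer input = (K'⊕opad) ∥ inner = 58 57 5c 5c ∥ 01 0f.
Outer hash (tag): sum = 88+87+92+92+1+15 = 375 → 01 77.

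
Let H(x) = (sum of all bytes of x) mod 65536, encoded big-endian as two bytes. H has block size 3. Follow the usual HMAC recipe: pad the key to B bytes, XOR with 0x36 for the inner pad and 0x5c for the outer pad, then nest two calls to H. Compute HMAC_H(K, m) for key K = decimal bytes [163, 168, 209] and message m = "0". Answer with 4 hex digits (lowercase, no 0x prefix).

Key decimal bytes [163, 168, 209] = a3 a8 d1 is exactly B = 3 bytes: K' = a3 a8 d1.
K' ⊕ ipad = 95 9e e7.  K' ⊕ opad = ff f4 8d.
Inner input = (K'⊕ipad) ∥ m = 95 9e e7 ∥ 30.
Inner hash: sum = 149+158+231+48 = 586 → 02 4a.
Outer input = (K'⊕opad) ∥ inner = ff f4 8d ∥ 02 4a.
Outer hash (tag): sum = 255+244+141+2+74 = 716 → 02 cc.

02cc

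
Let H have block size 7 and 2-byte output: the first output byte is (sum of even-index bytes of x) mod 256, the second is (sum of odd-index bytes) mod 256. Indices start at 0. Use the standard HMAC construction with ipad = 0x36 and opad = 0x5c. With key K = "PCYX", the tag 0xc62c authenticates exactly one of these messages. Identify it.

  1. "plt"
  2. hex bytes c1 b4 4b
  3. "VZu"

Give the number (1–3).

Key "PCYX" = 50 43 59 58 is 4 bytes ≤ B = 7; zero-pad to 7 bytes: K' = 50 43 59 58 00 00 00.
K' ⊕ ipad = 66 75 6f 6e 36 36 36; K' ⊕ opad = 0c 1f 05 04 5c 5c 5c.
m1: inner = H(66 75 6f 6e 36 36 36 70 6c 74) = ad fd; tag = H(0c 1f 05 04 5c 5c 5c ad fd) = c62c ← matches
m2: inner = H(66 75 6f 6e 36 36 36 c1 b4 4b) = f5 25; tag = H(0c 1f 05 04 5c 5c 5c f5 25) = ee74
m3: inner = H(66 75 6f 6e 36 36 36 56 5a 75) = 9b e4; tag = H(0c 1f 05 04 5c 5c 5c 9b e4) = ad1a

1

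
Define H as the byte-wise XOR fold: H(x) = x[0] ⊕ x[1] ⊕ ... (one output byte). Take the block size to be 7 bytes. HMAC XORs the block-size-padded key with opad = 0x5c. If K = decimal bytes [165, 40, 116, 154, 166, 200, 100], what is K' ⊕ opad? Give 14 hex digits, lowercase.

Key decimal bytes [165, 40, 116, 154, 166, 200, 100] = a5 28 74 9a a6 c8 64 is exactly B = 7 bytes: K' = a5 28 74 9a a6 c8 64.
XOR each byte with 0x5c: a5⊕5c=f9, 28⊕5c=74, 74⊕5c=28, 9a⊕5c=c6, a6⊕5c=fa, c8⊕5c=94, 64⊕5c=38.

f97428c6fa9438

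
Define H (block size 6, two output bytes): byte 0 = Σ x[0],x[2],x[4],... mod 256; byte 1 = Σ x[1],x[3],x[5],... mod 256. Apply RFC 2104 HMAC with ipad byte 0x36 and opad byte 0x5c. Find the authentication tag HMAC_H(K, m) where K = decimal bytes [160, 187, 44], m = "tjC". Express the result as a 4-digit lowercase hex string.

Key decimal bytes [160, 187, 44] = a0 bb 2c is 3 bytes ≤ B = 6; zero-pad to 6 bytes: K' = a0 bb 2c 00 00 00.
K' ⊕ ipad = 96 8d 1a 36 36 36.  K' ⊕ opad = fc e7 70 5c 5c 5c.
Inner input = (K'⊕ipad) ∥ m = 96 8d 1a 36 36 36 ∥ 74 6a 43.
Inner hash: even-index sum = 413 mod 256 = 157; odd-index sum = 355 mod 256 = 99 → 9d 63.
Outer input = (K'⊕opad) ∥ inner = fc e7 70 5c 5c 5c ∥ 9d 63.
Outer hash (tag): even-index sum = 613 mod 256 = 101; odd-index sum = 514 mod 256 = 2 → 65 02.

6502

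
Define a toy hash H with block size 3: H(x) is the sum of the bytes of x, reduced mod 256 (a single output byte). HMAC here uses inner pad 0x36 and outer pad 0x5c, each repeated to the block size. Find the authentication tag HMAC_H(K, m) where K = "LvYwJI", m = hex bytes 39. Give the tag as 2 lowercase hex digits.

Key "LvYwJI" = 4c 76 59 77 4a 49 is 6 bytes > B = 3, so hash it first: H(key) = 25, then zero-pad to 3 bytes: K' = 25 00 00.
K' ⊕ ipad = 13 36 36.  K' ⊕ opad = 79 5c 5c.
Inner input = (K'⊕ipad) ∥ m = 13 36 36 ∥ 39.
Inner hash: sum = 19+54+54+57 = 184 → b8.
Outer input = (K'⊕opad) ∥ inner = 79 5c 5c ∥ b8.
Outer hash (tag): sum = 121+92+92+184 = 489; mod 256 = 233 → e9.

e9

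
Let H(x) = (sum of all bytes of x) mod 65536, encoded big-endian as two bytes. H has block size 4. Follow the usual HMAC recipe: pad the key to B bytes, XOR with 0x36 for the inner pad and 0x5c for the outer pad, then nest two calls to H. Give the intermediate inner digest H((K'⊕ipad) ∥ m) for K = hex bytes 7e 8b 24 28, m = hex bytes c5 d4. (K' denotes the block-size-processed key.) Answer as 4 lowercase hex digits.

02ce

Key hex bytes 7e 8b 24 28 is exactly B = 4 bytes: K' = 7e 8b 24 28.
K' ⊕ ipad = 48 bd 12 1e.
Inner input = 48 bd 12 1e ∥ c5 d4.
Inner hash: sum = 72+189+18+30+197+212 = 718 → 02 ce.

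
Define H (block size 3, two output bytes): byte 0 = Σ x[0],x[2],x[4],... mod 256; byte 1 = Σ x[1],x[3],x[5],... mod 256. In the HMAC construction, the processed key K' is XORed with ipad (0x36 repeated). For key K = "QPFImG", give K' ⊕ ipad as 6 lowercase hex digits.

32d636

Key "QPFImG" = 51 50 46 49 6d 47 is 6 bytes > B = 3, so hash it first: H(key) = 04 e0, then zero-pad to 3 bytes: K' = 04 e0 00.
XOR each byte with 0x36: 04⊕36=32, e0⊕36=d6, 00⊕36=36.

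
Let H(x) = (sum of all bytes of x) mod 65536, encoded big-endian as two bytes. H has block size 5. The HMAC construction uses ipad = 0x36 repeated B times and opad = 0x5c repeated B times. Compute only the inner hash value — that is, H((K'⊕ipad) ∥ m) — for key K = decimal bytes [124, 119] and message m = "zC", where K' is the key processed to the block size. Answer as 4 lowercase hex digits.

01ea

Key decimal bytes [124, 119] = 7c 77 is 2 bytes ≤ B = 5; zero-pad to 5 bytes: K' = 7c 77 00 00 00.
K' ⊕ ipad = 4a 41 36 36 36.
Inner input = 4a 41 36 36 36 ∥ 7a 43.
Inner hash: sum = 74+65+54+54+54+122+67 = 490 → 01 ea.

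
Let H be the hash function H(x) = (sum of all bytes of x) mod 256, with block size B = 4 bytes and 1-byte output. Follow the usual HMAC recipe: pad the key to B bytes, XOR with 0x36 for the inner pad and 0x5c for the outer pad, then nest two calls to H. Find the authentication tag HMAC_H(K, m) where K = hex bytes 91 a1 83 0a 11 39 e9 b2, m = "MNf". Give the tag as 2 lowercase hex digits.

Key hex bytes 91 a1 83 0a 11 39 e9 b2 is 8 bytes > B = 4, so hash it first: H(key) = a4, then zero-pad to 4 bytes: K' = a4 00 00 00.
K' ⊕ ipad = 92 36 36 36.  K' ⊕ opad = f8 5c 5c 5c.
Inner input = (K'⊕ipad) ∥ m = 92 36 36 36 ∥ 4d 4e 66.
Inner hash: sum = 146+54+54+54+77+78+102 = 565; mod 256 = 53 → 35.
Outer input = (K'⊕opad) ∥ inner = f8 5c 5c 5c ∥ 35.
Outer hash (tag): sum = 248+92+92+92+53 = 577; mod 256 = 65 → 41.

41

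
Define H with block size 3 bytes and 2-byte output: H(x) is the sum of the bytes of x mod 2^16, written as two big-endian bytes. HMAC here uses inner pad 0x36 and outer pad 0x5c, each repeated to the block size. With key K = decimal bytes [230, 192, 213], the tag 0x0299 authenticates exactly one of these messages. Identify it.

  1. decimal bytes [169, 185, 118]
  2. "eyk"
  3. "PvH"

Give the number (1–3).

3

Key decimal bytes [230, 192, 213] = e6 c0 d5 is exactly B = 3 bytes: K' = e6 c0 d5.
K' ⊕ ipad = d0 f6 e3; K' ⊕ opad = ba 9c 89.
m1: inner = H(d0 f6 e3 a9 b9 76) = 04 81; tag = H(ba 9c 89 04 81) = 0264
m2: inner = H(d0 f6 e3 65 79 6b) = 03 f2; tag = H(ba 9c 89 03 f2) = 02d4
m3: inner = H(d0 f6 e3 50 76 48) = 03 b7; tag = H(ba 9c 89 03 b7) = 0299 ← matches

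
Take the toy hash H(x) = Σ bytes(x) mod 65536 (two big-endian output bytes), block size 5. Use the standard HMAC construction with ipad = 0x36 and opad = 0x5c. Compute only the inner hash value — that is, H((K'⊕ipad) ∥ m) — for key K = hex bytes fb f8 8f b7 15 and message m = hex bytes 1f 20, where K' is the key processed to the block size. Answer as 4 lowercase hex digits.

Key hex bytes fb f8 8f b7 15 is exactly B = 5 bytes: K' = fb f8 8f b7 15.
K' ⊕ ipad = cd ce b9 81 23.
Inner input = cd ce b9 81 23 ∥ 1f 20.
Inner hash: sum = 205+206+185+129+35+31+32 = 823 → 03 37.

0337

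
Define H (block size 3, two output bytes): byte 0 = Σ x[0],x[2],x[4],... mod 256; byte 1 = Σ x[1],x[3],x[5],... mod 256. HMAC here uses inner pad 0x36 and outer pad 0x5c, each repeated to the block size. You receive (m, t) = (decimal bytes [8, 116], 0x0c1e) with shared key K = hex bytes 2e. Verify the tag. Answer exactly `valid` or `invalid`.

valid

Key hex bytes 2e is 1 byte ≤ B = 3; zero-pad to 3 bytes: K' = 2e 00 00.
K' ⊕ ipad = 18 36 36; K' ⊕ opad = 72 5c 5c.
Inner hash: even-index sum = 194 mod 256 = 194; odd-index sum = 62 mod 256 = 62 → c2 3e.
Outer hash (recomputed tag): even-index sum = 268 mod 256 = 12; odd-index sum = 286 mod 256 = 30 → 0c 1e.
Recomputed tag = 0c1e; claimed = 0c1e → match.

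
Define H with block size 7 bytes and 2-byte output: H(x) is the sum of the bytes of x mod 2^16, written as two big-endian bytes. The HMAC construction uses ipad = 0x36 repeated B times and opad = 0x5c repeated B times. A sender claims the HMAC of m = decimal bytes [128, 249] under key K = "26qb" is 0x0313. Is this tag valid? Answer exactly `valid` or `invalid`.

Key "26qb" = 32 36 71 62 is 4 bytes ≤ B = 7; zero-pad to 7 bytes: K' = 32 36 71 62 00 00 00.
K' ⊕ ipad = 04 00 47 54 36 36 36; K' ⊕ opad = 6e 6a 2d 3e 5c 5c 5c.
Inner hash: sum = 4+0+71+84+54+54+54+128+249 = 698 → 02 ba.
Outer hash (recomputed tag): sum = 110+106+45+62+92+92+92+2+186 = 787 → 03 13.
Recomputed tag = 0313; claimed = 0313 → match.

valid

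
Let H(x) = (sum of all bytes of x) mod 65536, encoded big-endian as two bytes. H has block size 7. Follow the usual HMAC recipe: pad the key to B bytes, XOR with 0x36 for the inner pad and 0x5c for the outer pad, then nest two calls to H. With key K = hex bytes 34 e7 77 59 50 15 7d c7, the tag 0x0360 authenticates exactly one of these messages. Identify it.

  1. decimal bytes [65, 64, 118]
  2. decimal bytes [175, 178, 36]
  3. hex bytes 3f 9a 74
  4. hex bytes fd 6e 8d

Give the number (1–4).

Key hex bytes 34 e7 77 59 50 15 7d c7 is 8 bytes > B = 7, so hash it first: H(key) = 03 94, then zero-pad to 7 bytes: K' = 03 94 00 00 00 00 00.
K' ⊕ ipad = 35 a2 36 36 36 36 36; K' ⊕ opad = 5f c8 5c 5c 5c 5c 5c.
m1: inner = H(35 a2 36 36 36 36 36 41 40 76) = 02 dc; tag = H(5f c8 5c 5c 5c 5c 5c 02 dc) = 03d1
m2: inner = H(35 a2 36 36 36 36 36 af b2 24) = 03 6a; tag = H(5f c8 5c 5c 5c 5c 5c 03 6a) = 0360 ← matches
m3: inner = H(35 a2 36 36 36 36 36 3f 9a 74) = 03 32; tag = H(5f c8 5c 5c 5c 5c 5c 03 32) = 0328
m4: inner = H(35 a2 36 36 36 36 36 fd 6e 8d) = 03 dd; tag = H(5f c8 5c 5c 5c 5c 5c 03 dd) = 03d3

2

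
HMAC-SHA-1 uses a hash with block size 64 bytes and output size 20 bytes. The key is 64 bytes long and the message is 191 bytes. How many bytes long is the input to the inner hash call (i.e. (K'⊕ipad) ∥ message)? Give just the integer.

255

Key is 64 ≤ 64 bytes, zero-padded: |K'| = 64.
Inner input = (K'⊕ipad) ∥ m → 64 + 191 = 255 bytes.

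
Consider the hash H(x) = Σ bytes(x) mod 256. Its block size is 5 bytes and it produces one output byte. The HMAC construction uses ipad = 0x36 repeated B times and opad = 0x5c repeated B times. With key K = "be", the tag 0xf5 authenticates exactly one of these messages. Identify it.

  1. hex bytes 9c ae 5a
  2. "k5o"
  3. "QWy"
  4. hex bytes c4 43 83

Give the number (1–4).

Key "be" = 62 65 is 2 bytes ≤ B = 5; zero-pad to 5 bytes: K' = 62 65 00 00 00.
K' ⊕ ipad = 54 53 36 36 36; K' ⊕ opad = 3e 39 5c 5c 5c.
m1: inner = H(54 53 36 36 36 9c ae 5a) = ed; tag = H(3e 39 5c 5c 5c ed) = 78
m2: inner = H(54 53 36 36 36 6b 35 6f) = 58; tag = H(3e 39 5c 5c 5c 58) = e3
m3: inner = H(54 53 36 36 36 51 57 79) = 6a; tag = H(3e 39 5c 5c 5c 6a) = f5 ← matches
m4: inner = H(54 53 36 36 36 c4 43 83) = d3; tag = H(3e 39 5c 5c 5c d3) = 5e

3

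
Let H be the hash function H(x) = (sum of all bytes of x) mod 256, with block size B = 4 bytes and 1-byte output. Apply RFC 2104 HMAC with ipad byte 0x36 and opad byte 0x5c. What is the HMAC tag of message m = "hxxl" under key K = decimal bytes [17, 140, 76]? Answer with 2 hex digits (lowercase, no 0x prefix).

Key decimal bytes [17, 140, 76] = 11 8c 4c is 3 bytes ≤ B = 4; zero-pad to 4 bytes: K' = 11 8c 4c 00.
K' ⊕ ipad = 27 ba 7a 36.  K' ⊕ opad = 4d d0 10 5c.
Inner input = (K'⊕ipad) ∥ m = 27 ba 7a 36 ∥ 68 78 78 6c.
Inner hash: sum = 39+186+122+54+104+120+120+108 = 853; mod 256 = 85 → 55.
Outer input = (K'⊕opad) ∥ inner = 4d d0 10 5c ∥ 55.
Outer hash (tag): sum = 77+208+16+92+85 = 478; mod 256 = 222 → de.

de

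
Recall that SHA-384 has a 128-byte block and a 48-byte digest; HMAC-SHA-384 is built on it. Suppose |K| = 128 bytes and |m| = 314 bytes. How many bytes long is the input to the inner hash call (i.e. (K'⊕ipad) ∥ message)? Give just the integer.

442

Key is 128 ≤ 128 bytes, zero-padded: |K'| = 128.
Inner input = (K'⊕ipad) ∥ m → 128 + 314 = 442 bytes.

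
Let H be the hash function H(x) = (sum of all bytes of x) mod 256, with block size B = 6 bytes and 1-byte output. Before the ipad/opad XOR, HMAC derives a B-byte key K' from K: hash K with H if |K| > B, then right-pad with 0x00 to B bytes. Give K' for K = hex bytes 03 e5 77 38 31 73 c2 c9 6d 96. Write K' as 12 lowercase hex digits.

c90000000000

|K| = 10 > B = 6, so first hash the key.
H(K): sum = 3+229+119+56+49+115+194+201+109+150 = 1225; mod 256 = 201 → c9.
Zero-pad H(K) = c9 to 6 bytes: K' = c9 00 00 00 00 00.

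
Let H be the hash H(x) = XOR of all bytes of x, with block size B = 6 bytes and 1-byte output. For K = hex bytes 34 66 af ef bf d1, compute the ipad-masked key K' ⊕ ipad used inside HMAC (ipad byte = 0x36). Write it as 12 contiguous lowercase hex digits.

025099d989e7

Key hex bytes 34 66 af ef bf d1 is exactly B = 6 bytes: K' = 34 66 af ef bf d1.
XOR each byte with 0x36: 34⊕36=02, 66⊕36=50, af⊕36=99, ef⊕36=d9, bf⊕36=89, d1⊕36=e7.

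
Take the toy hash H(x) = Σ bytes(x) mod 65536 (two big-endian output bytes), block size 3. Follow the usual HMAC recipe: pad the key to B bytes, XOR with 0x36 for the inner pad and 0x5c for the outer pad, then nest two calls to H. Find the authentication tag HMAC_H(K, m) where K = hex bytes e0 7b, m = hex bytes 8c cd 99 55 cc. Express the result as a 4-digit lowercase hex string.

Key hex bytes e0 7b is 2 bytes ≤ B = 3; zero-pad to 3 bytes: K' = e0 7b 00.
K' ⊕ ipad = d6 4d 36.  K' ⊕ opad = bc 27 5c.
Inner input = (K'⊕ipad) ∥ m = d6 4d 36 ∥ 8c cd 99 55 cc.
Inner hash: sum = 214+77+54+140+205+153+85+204 = 1132 → 04 6c.
Outer input = (K'⊕opad) ∥ inner = bc 27 5c ∥ 04 6c.
Outer hash (tag): sum = 188+39+92+4+108 = 431 → 01 af.

01af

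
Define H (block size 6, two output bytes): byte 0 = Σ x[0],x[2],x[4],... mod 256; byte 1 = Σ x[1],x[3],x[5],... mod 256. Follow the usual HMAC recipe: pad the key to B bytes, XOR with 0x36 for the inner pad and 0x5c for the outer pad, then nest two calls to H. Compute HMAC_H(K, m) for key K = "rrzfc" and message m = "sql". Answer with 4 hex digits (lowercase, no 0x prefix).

57ff

Key "rrzfc" = 72 72 7a 66 63 is 5 bytes ≤ B = 6; zero-pad to 6 bytes: K' = 72 72 7a 66 63 00.
K' ⊕ ipad = 44 44 4c 50 55 36.  K' ⊕ opad = 2e 2e 26 3a 3f 5c.
Inner input = (K'⊕ipad) ∥ m = 44 44 4c 50 55 36 ∥ 73 71 6c.
Inner hash: even-index sum = 452 mod 256 = 196; odd-index sum = 315 mod 256 = 59 → c4 3b.
Outer input = (K'⊕opad) ∥ inner = 2e 2e 26 3a 3f 5c ∥ c4 3b.
Outer hash (tag): even-index sum = 343 mod 256 = 87; odd-index sum = 255 mod 256 = 255 → 57 ff.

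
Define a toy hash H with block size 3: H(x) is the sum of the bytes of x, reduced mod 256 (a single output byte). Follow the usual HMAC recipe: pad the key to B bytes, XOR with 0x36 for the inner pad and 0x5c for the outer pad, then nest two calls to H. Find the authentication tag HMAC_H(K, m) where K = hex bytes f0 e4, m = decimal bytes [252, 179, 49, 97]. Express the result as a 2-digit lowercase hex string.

Key hex bytes f0 e4 is 2 bytes ≤ B = 3; zero-pad to 3 bytes: K' = f0 e4 00.
K' ⊕ ipad = c6 d2 36.  K' ⊕ opad = ac b8 5c.
Inner input = (K'⊕ipad) ∥ m = c6 d2 36 ∥ fc b3 31 61.
Inner hash: sum = 198+210+54+252+179+49+97 = 1039; mod 256 = 15 → 0f.
Outer input = (K'⊕opad) ∥ inner = ac b8 5c ∥ 0f.
Outer hash (tag): sum = 172+184+92+15 = 463; mod 256 = 207 → cf.

cf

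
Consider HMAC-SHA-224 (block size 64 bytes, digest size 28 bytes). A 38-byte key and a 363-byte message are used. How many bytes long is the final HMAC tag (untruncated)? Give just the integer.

The tag is one SHA-224 digest: 28 bytes.

28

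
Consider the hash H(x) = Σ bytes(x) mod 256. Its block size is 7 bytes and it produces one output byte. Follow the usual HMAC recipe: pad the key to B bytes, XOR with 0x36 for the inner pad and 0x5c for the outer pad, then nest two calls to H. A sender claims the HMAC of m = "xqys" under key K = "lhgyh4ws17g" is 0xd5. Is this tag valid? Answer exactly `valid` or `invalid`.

valid

Key "lhgyh4ws17g" = 6c 68 67 79 68 34 77 73 31 37 67 is 11 bytes > B = 7, so hash it first: H(key) = 09, then zero-pad to 7 bytes: K' = 09 00 00 00 00 00 00.
K' ⊕ ipad = 3f 36 36 36 36 36 36; K' ⊕ opad = 55 5c 5c 5c 5c 5c 5c.
Inner hash: sum = 63+54+54+54+54+54+54+120+113+121+115 = 856; mod 256 = 88 → 58.
Outer hash (recomputed tag): sum = 85+92+92+92+92+92+92+88 = 725; mod 256 = 213 → d5.
Recomputed tag = d5; claimed = d5 → match.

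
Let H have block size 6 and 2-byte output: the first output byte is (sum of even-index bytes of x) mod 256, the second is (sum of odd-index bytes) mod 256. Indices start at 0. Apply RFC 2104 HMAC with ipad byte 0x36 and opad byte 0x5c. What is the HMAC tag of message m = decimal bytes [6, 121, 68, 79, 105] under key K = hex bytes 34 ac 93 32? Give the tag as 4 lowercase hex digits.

Key hex bytes 34 ac 93 32 is 4 bytes ≤ B = 6; zero-pad to 6 bytes: K' = 34 ac 93 32 00 00.
K' ⊕ ipad = 02 9a a5 04 36 36.  K' ⊕ opad = 68 f0 cf 6e 5c 5c.
Inner input = (K'⊕ipad) ∥ m = 02 9a a5 04 36 36 ∥ 06 79 44 4f 69.
Inner hash: even-index sum = 400 mod 256 = 144; odd-index sum = 412 mod 256 = 156 → 90 9c.
Outer input = (K'⊕opad) ∥ inner = 68 f0 cf 6e 5c 5c ∥ 90 9c.
Outer hash (tag): even-index sum = 547 mod 256 = 35; odd-index sum = 598 mod 256 = 86 → 23 56.

2356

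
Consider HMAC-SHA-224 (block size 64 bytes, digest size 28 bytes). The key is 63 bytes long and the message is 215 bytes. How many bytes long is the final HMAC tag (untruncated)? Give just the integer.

The tag is one SHA-224 digest: 28 bytes.

28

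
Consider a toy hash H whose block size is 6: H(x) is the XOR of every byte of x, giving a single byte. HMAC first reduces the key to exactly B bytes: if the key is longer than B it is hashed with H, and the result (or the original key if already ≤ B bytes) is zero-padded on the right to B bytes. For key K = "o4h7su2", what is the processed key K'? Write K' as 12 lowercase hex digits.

|K| = 7 > B = 6, so first hash the key.
H(K): XOR 6f⊕34⊕68⊕37⊕73⊕75⊕32 = 30.
Zero-pad H(K) = 30 to 6 bytes: K' = 30 00 00 00 00 00.

300000000000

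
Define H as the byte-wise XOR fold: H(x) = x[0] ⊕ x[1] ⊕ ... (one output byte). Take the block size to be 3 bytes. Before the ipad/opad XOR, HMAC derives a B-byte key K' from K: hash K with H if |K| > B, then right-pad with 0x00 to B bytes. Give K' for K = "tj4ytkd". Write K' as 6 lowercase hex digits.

280000

|K| = 7 > B = 3, so first hash the key.
H(K): XOR 74⊕6a⊕34⊕79⊕74⊕6b⊕64 = 28.
Zero-pad H(K) = 28 to 3 bytes: K' = 28 00 00.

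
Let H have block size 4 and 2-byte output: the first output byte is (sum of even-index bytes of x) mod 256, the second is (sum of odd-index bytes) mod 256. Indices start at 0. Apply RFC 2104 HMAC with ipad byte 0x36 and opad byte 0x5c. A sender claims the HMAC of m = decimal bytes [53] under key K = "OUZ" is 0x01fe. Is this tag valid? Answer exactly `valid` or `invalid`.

Key "OUZ" = 4f 55 5a is 3 bytes ≤ B = 4; zero-pad to 4 bytes: K' = 4f 55 5a 00.
K' ⊕ ipad = 79 63 6c 36; K' ⊕ opad = 13 09 06 5c.
Inner hash: even-index sum = 282 mod 256 = 26; odd-index sum = 153 mod 256 = 153 → 1a 99.
Outer hash (recomputed tag): even-index sum = 51 mod 256 = 51; odd-index sum = 254 mod 256 = 254 → 33 fe.
Recomputed tag = 33fe; claimed = 01fe → mismatch.

invalid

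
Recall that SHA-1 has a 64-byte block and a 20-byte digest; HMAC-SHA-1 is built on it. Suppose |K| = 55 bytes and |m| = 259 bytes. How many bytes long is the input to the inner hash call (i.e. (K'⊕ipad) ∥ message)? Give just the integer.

Key is 55 ≤ 64 bytes, zero-padded: |K'| = 64.
Inner input = (K'⊕ipad) ∥ m → 64 + 259 = 323 bytes.

323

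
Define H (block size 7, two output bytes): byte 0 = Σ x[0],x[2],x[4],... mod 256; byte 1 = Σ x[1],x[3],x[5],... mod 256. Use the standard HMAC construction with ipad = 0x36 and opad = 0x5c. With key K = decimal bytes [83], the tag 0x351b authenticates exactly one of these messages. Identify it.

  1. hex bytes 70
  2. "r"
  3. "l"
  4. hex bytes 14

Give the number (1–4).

1

Key decimal bytes [83] = 53 is 1 byte ≤ B = 7; zero-pad to 7 bytes: K' = 53 00 00 00 00 00 00.
K' ⊕ ipad = 65 36 36 36 36 36 36; K' ⊕ opad = 0f 5c 5c 5c 5c 5c 5c.
m1: inner = H(65 36 36 36 36 36 36 70) = 07 12; tag = H(0f 5c 5c 5c 5c 5c 5c 07 12) = 351b ← matches
m2: inner = H(65 36 36 36 36 36 36 72) = 07 14; tag = H(0f 5c 5c 5c 5c 5c 5c 07 14) = 371b
m3: inner = H(65 36 36 36 36 36 36 6c) = 07 0e; tag = H(0f 5c 5c 5c 5c 5c 5c 07 0e) = 311b
m4: inner = H(65 36 36 36 36 36 36 14) = 07 b6; tag = H(0f 5c 5c 5c 5c 5c 5c 07 b6) = d91b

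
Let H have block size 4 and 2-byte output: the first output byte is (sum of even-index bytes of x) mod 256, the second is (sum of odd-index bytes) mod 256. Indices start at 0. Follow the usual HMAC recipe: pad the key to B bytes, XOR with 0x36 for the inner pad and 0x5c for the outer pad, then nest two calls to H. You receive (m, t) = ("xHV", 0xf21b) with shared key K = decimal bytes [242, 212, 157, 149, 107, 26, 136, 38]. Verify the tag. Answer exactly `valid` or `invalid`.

Key decimal bytes [242, 212, 157, 149, 107, 26, 136, 38] = f2 d4 9d 95 6b 1a 88 26 is 8 bytes > B = 4, so hash it first: H(key) = 82 a9, then zero-pad to 4 bytes: K' = 82 a9 00 00.
K' ⊕ ipad = b4 9f 36 36; K' ⊕ opad = de f5 5c 5c.
Inner hash: even-index sum = 440 mod 256 = 184; odd-index sum = 285 mod 256 = 29 → b8 1d.
Outer hash (recomputed tag): even-index sum = 498 mod 256 = 242; odd-index sum = 366 mod 256 = 110 → f2 6e.
Recomputed tag = f26e; claimed = f21b → mismatch.

invalid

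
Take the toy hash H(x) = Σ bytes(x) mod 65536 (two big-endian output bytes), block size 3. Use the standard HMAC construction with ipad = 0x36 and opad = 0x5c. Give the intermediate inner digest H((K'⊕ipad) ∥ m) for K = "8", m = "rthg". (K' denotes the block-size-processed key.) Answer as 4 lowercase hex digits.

Key "8" = 38 is 1 byte ≤ B = 3; zero-pad to 3 bytes: K' = 38 00 00.
K' ⊕ ipad = 0e 36 36.
Inner input = 0e 36 36 ∥ 72 74 68 67.
Inner hash: sum = 14+54+54+114+116+104+103 = 559 → 02 2f.

022f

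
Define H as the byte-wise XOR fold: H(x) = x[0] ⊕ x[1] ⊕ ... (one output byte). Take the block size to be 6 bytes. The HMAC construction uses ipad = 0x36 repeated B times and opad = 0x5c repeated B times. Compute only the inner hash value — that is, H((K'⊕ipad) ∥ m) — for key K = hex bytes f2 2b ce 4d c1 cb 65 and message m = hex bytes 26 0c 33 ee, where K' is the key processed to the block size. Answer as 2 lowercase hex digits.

c2

Key hex bytes f2 2b ce 4d c1 cb 65 is 7 bytes > B = 6, so hash it first: H(key) = 35, then zero-pad to 6 bytes: K' = 35 00 00 00 00 00.
K' ⊕ ipad = 03 36 36 36 36 36.
Inner input = 03 36 36 36 36 36 ∥ 26 0c 33 ee.
Inner hash: XOR 03⊕36⊕36⊕36⊕36⊕36⊕26⊕0c⊕33⊕ee = c2.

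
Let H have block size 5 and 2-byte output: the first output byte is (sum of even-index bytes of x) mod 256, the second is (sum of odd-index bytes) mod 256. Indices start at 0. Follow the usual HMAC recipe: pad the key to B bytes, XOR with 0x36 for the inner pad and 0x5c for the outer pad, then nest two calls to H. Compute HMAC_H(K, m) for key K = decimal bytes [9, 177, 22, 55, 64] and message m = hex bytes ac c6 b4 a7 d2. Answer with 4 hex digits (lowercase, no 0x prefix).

Key decimal bytes [9, 177, 22, 55, 64] = 09 b1 16 37 40 is exactly B = 5 bytes: K' = 09 b1 16 37 40.
K' ⊕ ipad = 3f 87 20 01 76.  K' ⊕ opad = 55 ed 4a 6b 1c.
Inner input = (K'⊕ipad) ∥ m = 3f 87 20 01 76 ∥ ac c6 b4 a7 d2.
Inner hash: even-index sum = 578 mod 256 = 66; odd-index sum = 698 mod 256 = 186 → 42 ba.
Outer input = (K'⊕opad) ∥ inner = 55 ed 4a 6b 1c ∥ 42 ba.
Outer hash (tag): even-index sum = 373 mod 256 = 117; odd-index sum = 410 mod 256 = 154 → 75 9a.

759a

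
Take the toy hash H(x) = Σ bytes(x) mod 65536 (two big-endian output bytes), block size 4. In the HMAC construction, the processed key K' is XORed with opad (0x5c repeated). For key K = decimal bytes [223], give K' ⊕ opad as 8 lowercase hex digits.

835c5c5c

Key decimal bytes [223] = df is 1 byte ≤ B = 4; zero-pad to 4 bytes: K' = df 00 00 00.
XOR each byte with 0x5c: df⊕5c=83, 00⊕5c=5c, 00⊕5c=5c, 00⊕5c=5c.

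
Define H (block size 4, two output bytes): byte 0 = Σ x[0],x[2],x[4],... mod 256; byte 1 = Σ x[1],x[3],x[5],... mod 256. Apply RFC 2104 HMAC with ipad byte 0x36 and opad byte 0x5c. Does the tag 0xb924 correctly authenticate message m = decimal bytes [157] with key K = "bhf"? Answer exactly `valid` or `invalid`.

valid

Key "bhf" = 62 68 66 is 3 bytes ≤ B = 4; zero-pad to 4 bytes: K' = 62 68 66 00.
K' ⊕ ipad = 54 5e 50 36; K' ⊕ opad = 3e 34 3a 5c.
Inner hash: even-index sum = 321 mod 256 = 65; odd-index sum = 148 mod 256 = 148 → 41 94.
Outer hash (recomputed tag): even-index sum = 185 mod 256 = 185; odd-index sum = 292 mod 256 = 36 → b9 24.
Recomputed tag = b924; claimed = b924 → match.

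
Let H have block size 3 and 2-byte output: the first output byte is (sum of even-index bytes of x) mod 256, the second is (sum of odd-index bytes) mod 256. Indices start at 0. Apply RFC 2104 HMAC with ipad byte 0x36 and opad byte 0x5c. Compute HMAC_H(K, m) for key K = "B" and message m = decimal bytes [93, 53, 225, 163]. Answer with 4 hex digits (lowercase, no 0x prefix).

Key "B" = 42 is 1 byte ≤ B = 3; zero-pad to 3 bytes: K' = 42 00 00.
K' ⊕ ipad = 74 36 36.  K' ⊕ opad = 1e 5c 5c.
Inner input = (K'⊕ipad) ∥ m = 74 36 36 ∥ 5d 35 e1 a3.
Inner hash: even-index sum = 386 mod 256 = 130; odd-index sum = 372 mod 256 = 116 → 82 74.
Outer input = (K'⊕opad) ∥ inner = 1e 5c 5c ∥ 82 74.
Outer hash (tag): even-index sum = 238 mod 256 = 238; odd-index sum = 222 mod 256 = 222 → ee de.

eede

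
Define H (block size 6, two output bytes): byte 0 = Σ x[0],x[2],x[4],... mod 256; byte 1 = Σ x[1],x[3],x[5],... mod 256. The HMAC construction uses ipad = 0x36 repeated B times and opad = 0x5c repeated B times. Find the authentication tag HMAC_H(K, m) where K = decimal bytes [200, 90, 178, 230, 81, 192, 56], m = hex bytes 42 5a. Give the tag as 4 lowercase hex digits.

Key decimal bytes [200, 90, 178, 230, 81, 192, 56] = c8 5a b2 e6 51 c0 38 is 7 bytes > B = 6, so hash it first: H(key) = 03 00, then zero-pad to 6 bytes: K' = 03 00 00 00 00 00.
K' ⊕ ipad = 35 36 36 36 36 36.  K' ⊕ opad = 5f 5c 5c 5c 5c 5c.
Inner input = (K'⊕ipad) ∥ m = 35 36 36 36 36 36 ∥ 42 5a.
Inner hash: even-index sum = 227 mod 256 = 227; odd-index sum = 252 mod 256 = 252 → e3 fc.
Outer input = (K'⊕opad) ∥ inner = 5f 5c 5c 5c 5c 5c ∥ e3 fc.
Outer hash (tag): even-index sum = 506 mod 256 = 250; odd-index sum = 528 mod 256 = 16 → fa 10.

fa10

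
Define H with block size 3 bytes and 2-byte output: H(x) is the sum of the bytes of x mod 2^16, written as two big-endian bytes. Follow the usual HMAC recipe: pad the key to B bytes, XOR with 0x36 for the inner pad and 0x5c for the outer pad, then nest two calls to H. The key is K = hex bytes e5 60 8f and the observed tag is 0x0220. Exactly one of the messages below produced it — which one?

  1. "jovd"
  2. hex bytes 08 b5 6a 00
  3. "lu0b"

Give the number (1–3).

Key hex bytes e5 60 8f is exactly B = 3 bytes: K' = e5 60 8f.
K' ⊕ ipad = d3 56 b9; K' ⊕ opad = b9 3c d3.
m1: inner = H(d3 56 b9 6a 6f 76 64) = 03 95; tag = H(b9 3c d3 03 95) = 0260
m2: inner = H(d3 56 b9 08 b5 6a 00) = 03 09; tag = H(b9 3c d3 03 09) = 01d4
m3: inner = H(d3 56 b9 6c 75 30 62) = 03 55; tag = H(b9 3c d3 03 55) = 0220 ← matches

3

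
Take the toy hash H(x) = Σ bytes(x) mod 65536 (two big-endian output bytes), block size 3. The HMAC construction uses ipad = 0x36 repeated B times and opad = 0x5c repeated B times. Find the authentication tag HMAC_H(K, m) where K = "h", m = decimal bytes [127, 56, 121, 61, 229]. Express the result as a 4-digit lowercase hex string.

Key "h" = 68 is 1 byte ≤ B = 3; zero-pad to 3 bytes: K' = 68 00 00.
K' ⊕ ipad = 5e 36 36.  K' ⊕ opad = 34 5c 5c.
Inner input = (K'⊕ipad) ∥ m = 5e 36 36 ∥ 7f 38 79 3d e5.
Inner hash: sum = 94+54+54+127+56+121+61+229 = 796 → 03 1c.
Outer input = (K'⊕opad) ∥ inner = 34 5c 5c ∥ 03 1c.
Outer hash (tag): sum = 52+92+92+3+28 = 267 → 01 0b.

010b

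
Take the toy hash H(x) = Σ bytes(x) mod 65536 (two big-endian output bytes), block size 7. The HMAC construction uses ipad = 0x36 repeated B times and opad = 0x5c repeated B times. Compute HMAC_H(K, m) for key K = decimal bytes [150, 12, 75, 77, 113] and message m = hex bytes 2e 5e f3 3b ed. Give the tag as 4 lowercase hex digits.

0258

Key decimal bytes [150, 12, 75, 77, 113] = 96 0c 4b 4d 71 is 5 bytes ≤ B = 7; zero-pad to 7 bytes: K' = 96 0c 4b 4d 71 00 00.
K' ⊕ ipad = a0 3a 7d 7b 47 36 36.  K' ⊕ opad = ca 50 17 11 2d 5c 5c.
Inner input = (K'⊕ipad) ∥ m = a0 3a 7d 7b 47 36 36 ∥ 2e 5e f3 3b ed.
Inner hash: sum = 160+58+125+123+71+54+54+46+94+243+59+237 = 1324 → 05 2c.
Outer input = (K'⊕opad) ∥ inner = ca 50 17 11 2d 5c 5c ∥ 05 2c.
Outer hash (tag): sum = 202+80+23+17+45+92+92+5+44 = 600 → 02 58.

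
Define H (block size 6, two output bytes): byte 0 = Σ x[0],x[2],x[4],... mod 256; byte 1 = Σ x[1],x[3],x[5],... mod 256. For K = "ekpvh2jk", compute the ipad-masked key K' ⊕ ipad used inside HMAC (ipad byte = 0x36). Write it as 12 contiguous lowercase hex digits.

Key "ekpvh2jk" = 65 6b 70 76 68 32 6a 6b is 8 bytes > B = 6, so hash it first: H(key) = a7 7e, then zero-pad to 6 bytes: K' = a7 7e 00 00 00 00.
XOR each byte with 0x36: a7⊕36=91, 7e⊕36=48, 00⊕36=36, 00⊕36=36, 00⊕36=36, 00⊕36=36.

914836363636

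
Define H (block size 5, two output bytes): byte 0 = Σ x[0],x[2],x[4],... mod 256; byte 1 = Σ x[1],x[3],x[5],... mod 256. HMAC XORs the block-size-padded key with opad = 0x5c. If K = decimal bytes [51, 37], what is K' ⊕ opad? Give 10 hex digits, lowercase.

6f795c5c5c

Key decimal bytes [51, 37] = 33 25 is 2 bytes ≤ B = 5; zero-pad to 5 bytes: K' = 33 25 00 00 00.
XOR each byte with 0x5c: 33⊕5c=6f, 25⊕5c=79, 00⊕5c=5c, 00⊕5c=5c, 00⊕5c=5c.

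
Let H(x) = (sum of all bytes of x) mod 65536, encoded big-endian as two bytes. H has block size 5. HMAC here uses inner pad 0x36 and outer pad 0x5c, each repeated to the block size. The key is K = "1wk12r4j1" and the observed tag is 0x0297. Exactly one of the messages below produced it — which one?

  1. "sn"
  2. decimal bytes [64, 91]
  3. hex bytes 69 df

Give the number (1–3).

Key "1wk12r4j1" = 31 77 6b 31 32 72 34 6a 31 is 9 bytes > B = 5, so hash it first: H(key) = 02 b7, then zero-pad to 5 bytes: K' = 02 b7 00 00 00.
K' ⊕ ipad = 34 81 36 36 36; K' ⊕ opad = 5e eb 5c 5c 5c.
m1: inner = H(34 81 36 36 36 73 6e) = 02 38; tag = H(5e eb 5c 5c 5c 02 38) = 0297 ← matches
m2: inner = H(34 81 36 36 36 40 5b) = 01 f2; tag = H(5e eb 5c 5c 5c 01 f2) = 0350
m3: inner = H(34 81 36 36 36 69 df) = 02 9f; tag = H(5e eb 5c 5c 5c 02 9f) = 02fe

1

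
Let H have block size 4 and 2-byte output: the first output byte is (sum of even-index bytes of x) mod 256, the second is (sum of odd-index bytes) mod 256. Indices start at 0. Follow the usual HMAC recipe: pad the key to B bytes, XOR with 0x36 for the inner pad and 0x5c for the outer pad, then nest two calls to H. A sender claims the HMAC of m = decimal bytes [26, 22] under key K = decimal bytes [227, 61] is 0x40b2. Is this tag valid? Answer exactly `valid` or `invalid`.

invalid

Key decimal bytes [227, 61] = e3 3d is 2 bytes ≤ B = 4; zero-pad to 4 bytes: K' = e3 3d 00 00.
K' ⊕ ipad = d5 0b 36 36; K' ⊕ opad = bf 61 5c 5c.
Inner hash: even-index sum = 293 mod 256 = 37; odd-index sum = 87 mod 256 = 87 → 25 57.
Outer hash (recomputed tag): even-index sum = 320 mod 256 = 64; odd-index sum = 276 mod 256 = 20 → 40 14.
Recomputed tag = 4014; claimed = 40b2 → mismatch.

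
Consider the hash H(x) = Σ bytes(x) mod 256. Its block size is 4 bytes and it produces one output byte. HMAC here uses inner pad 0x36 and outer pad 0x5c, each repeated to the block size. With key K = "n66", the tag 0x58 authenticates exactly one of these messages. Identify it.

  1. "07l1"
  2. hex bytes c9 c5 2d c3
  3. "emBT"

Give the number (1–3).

3

Key "n66" = 6e 36 36 is 3 bytes ≤ B = 4; zero-pad to 4 bytes: K' = 6e 36 36 00.
K' ⊕ ipad = 58 00 00 36; K' ⊕ opad = 32 6a 6a 5c.
m1: inner = H(58 00 00 36 30 37 6c 31) = 92; tag = H(32 6a 6a 5c 92) = f4
m2: inner = H(58 00 00 36 c9 c5 2d c3) = 0c; tag = H(32 6a 6a 5c 0c) = 6e
m3: inner = H(58 00 00 36 65 6d 42 54) = f6; tag = H(32 6a 6a 5c f6) = 58 ← matches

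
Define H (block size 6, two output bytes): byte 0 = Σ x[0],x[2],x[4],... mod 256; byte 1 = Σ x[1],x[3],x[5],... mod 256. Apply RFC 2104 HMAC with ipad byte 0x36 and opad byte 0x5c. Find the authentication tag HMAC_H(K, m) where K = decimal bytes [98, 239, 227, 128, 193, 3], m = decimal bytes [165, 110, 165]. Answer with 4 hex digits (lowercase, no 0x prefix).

Key decimal bytes [98, 239, 227, 128, 193, 3] = 62 ef e3 80 c1 03 is exactly B = 6 bytes: K' = 62 ef e3 80 c1 03.
K' ⊕ ipad = 54 d9 d5 b6 f7 35.  K' ⊕ opad = 3e b3 bf dc 9d 5f.
Inner input = (K'⊕ipad) ∥ m = 54 d9 d5 b6 f7 35 ∥ a5 6e a5.
Inner hash: even-index sum = 874 mod 256 = 106; odd-index sum = 562 mod 256 = 50 → 6a 32.
Outer input = (K'⊕opad) ∥ inner = 3e b3 bf dc 9d 5f ∥ 6a 32.
Outer hash (tag): even-index sum = 516 mod 256 = 4; odd-index sum = 544 mod 256 = 32 → 04 20.

0420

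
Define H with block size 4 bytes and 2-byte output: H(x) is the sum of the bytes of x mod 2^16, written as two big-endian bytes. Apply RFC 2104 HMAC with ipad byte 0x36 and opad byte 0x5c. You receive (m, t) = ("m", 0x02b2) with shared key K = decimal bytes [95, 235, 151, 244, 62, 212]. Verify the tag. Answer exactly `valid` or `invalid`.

valid

Key decimal bytes [95, 235, 151, 244, 62, 212] = 5f eb 97 f4 3e d4 is 6 bytes > B = 4, so hash it first: H(key) = 03 e7, then zero-pad to 4 bytes: K' = 03 e7 00 00.
K' ⊕ ipad = 35 d1 36 36; K' ⊕ opad = 5f bb 5c 5c.
Inner hash: sum = 53+209+54+54+109 = 479 → 01 df.
Outer hash (recomputed tag): sum = 95+187+92+92+1+223 = 690 → 02 b2.
Recomputed tag = 02b2; claimed = 02b2 → match.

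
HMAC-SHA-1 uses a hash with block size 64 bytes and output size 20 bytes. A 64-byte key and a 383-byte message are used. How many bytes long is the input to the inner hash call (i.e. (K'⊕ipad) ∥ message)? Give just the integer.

447

Key is 64 ≤ 64 bytes, zero-padded: |K'| = 64.
Inner input = (K'⊕ipad) ∥ m → 64 + 383 = 447 bytes.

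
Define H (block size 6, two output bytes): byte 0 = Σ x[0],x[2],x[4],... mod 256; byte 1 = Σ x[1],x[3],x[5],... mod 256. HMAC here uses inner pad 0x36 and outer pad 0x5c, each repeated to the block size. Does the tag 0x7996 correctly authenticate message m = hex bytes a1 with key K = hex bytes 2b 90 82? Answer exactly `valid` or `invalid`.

invalid

Key hex bytes 2b 90 82 is 3 bytes ≤ B = 6; zero-pad to 6 bytes: K' = 2b 90 82 00 00 00.
K' ⊕ ipad = 1d a6 b4 36 36 36; K' ⊕ opad = 77 cc de 5c 5c 5c.
Inner hash: even-index sum = 424 mod 256 = 168; odd-index sum = 274 mod 256 = 18 → a8 12.
Outer hash (recomputed tag): even-index sum = 601 mod 256 = 89; odd-index sum = 406 mod 256 = 150 → 59 96.
Recomputed tag = 5996; claimed = 7996 → mismatch.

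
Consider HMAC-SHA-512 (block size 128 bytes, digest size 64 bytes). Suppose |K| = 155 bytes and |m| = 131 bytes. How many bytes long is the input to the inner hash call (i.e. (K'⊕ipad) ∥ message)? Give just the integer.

259

Key is 155 > 128 bytes, so it is hashed to 64 bytes then zero-padded to 128: |K'| = 128.
Inner input = (K'⊕ipad) ∥ m → 128 + 131 = 259 bytes.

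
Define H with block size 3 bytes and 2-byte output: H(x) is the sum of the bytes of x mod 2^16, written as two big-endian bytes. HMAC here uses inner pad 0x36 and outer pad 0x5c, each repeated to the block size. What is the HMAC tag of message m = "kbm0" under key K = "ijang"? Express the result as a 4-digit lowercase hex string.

0124

Key "ijang" = 69 6a 61 6e 67 is 5 bytes > B = 3, so hash it first: H(key) = 02 09, then zero-pad to 3 bytes: K' = 02 09 00.
K' ⊕ ipad = 34 3f 36.  K' ⊕ opad = 5e 55 5c.
Inner input = (K'⊕ipad) ∥ m = 34 3f 36 ∥ 6b 62 6d 30.
Inner hash: sum = 52+63+54+107+98+109+48 = 531 → 02 13.
Outer input = (K'⊕opad) ∥ inner = 5e 55 5c ∥ 02 13.
Outer hash (tag): sum = 94+85+92+2+19 = 292 → 01 24.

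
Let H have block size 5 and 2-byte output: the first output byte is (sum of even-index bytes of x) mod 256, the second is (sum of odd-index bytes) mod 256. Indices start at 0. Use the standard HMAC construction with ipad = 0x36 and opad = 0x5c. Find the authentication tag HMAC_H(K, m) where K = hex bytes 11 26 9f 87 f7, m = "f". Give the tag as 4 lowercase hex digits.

Key hex bytes 11 26 9f 87 f7 is exactly B = 5 bytes: K' = 11 26 9f 87 f7.
K' ⊕ ipad = 27 10 a9 b1 c1.  K' ⊕ opad = 4d 7a c3 db ab.
Inner input = (K'⊕ipad) ∥ m = 27 10 a9 b1 c1 ∥ 66.
Inner hash: even-index sum = 401 mod 256 = 145; odd-index sum = 295 mod 256 = 39 → 91 27.
Outer input = (K'⊕opad) ∥ inner = 4d 7a c3 db ab ∥ 91 27.
Outer hash (tag): even-index sum = 482 mod 256 = 226; odd-index sum = 486 mod 256 = 230 → e2 e6.

e2e6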